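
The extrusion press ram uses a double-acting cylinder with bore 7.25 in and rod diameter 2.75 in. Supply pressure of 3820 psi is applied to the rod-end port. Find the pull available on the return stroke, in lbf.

F ≈ 1.35e5 lbf

Rod-side annular area A_ann = π/4 × (7.25² − 2.75²) = 35.34 in^2
On retraction the pressure acts on the annular area (bore minus rod).
F = P × A_ann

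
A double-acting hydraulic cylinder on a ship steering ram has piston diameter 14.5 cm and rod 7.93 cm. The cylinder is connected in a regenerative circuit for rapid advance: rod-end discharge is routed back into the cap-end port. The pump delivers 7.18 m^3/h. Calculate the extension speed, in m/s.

v ≈ 0.404 m/s

In regeneration the rod-end outflow joins the pump flow into the cap end, so the net volume the pump must supply per unit advance equals the rod cross-section area.
Rod cross-section A_rod = π/4 × (7.93 cm)² = 49.39 cm^2
v = Q_pump / A_rod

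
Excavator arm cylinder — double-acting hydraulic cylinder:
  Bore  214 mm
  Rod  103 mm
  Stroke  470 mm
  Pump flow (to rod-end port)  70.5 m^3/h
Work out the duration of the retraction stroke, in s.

t ≈ 0.663 s

Rod-side annular area A_ann = π/4 × (214² − 103²) = 27640 mm^2
Swept volume V = A × L; t = V / Q = A·L / Q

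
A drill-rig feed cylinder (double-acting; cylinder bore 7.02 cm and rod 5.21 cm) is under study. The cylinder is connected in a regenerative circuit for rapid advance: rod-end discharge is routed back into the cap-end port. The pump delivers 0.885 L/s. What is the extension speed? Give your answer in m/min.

In regeneration the rod-end outflow joins the pump flow into the cap end, so the net volume the pump must supply per unit advance equals the rod cross-section area.
Rod cross-section A_rod = π/4 × (5.21 cm)² = 21.32 cm^2
v = Q_pump / A_rod

v ≈ 24.9 m/min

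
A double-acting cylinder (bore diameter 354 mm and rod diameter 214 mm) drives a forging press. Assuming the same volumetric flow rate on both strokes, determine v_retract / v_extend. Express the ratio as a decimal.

v_ret/v_ext ≈ 1.58

Cap-side area A_cap = π/4 × (354 mm)² = 98420 mm^2
Rod-side annular area A_ann = π/4 × (354² − 214²) = 62450 mm^2
For equal Q, v ∝ 1/A, so v_ret/v_ext = A_cap/A_ann.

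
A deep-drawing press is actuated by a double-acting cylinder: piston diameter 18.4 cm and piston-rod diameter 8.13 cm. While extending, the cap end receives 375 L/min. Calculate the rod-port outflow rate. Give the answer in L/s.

Q_out ≈ 5.03 L/s

Cap-side area A_cap = π/4 × (18.4 cm)² = 265.9 cm^2
Rod-side annular area A_ann = π/4 × (18.4² − 8.13²) = 214.0 cm^2
Piston speed v = Q_in/A_cap; rod-end outflow Q_out = v × A_ann = Q_in × A_ann/A_cap.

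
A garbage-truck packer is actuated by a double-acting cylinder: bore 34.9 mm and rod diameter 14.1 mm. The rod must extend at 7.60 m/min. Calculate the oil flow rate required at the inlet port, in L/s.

Cap-side area A_cap = π/4 × (34.9 mm)² = 956.6 mm^2
Q = A × v

Q ≈ 0.121 L/s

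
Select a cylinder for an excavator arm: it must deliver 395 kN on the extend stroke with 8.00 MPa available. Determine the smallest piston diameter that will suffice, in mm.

D ≈ 251 mm

Extension force acts on the full piston face: F = P × (π/4)D².
D = √(4F / (πP)) = √(4 × 395 kN / (π × 8.00 MPa))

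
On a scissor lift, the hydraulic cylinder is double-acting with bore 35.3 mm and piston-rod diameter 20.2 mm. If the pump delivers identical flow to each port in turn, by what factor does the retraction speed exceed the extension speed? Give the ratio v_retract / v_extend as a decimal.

v_ret/v_ext ≈ 1.49

Cap-side area A_cap = π/4 × (35.3 mm)² = 978.7 mm^2
Rod-side annular area A_ann = π/4 × (35.3² − 20.2²) = 658.2 mm^2
For equal Q, v ∝ 1/A, so v_ret/v_ext = A_cap/A_ann.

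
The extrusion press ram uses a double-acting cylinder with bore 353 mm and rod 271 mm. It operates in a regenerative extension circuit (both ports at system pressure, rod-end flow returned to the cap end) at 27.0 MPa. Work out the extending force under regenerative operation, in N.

With equal pressure on both faces, forces on the annular region cancel; the net push is pressure × rod cross-section.
Rod cross-section A_rod = π/4 × (271 mm)² = 57680 mm^2
F = P × A_rod

F ≈ 1.56e6 N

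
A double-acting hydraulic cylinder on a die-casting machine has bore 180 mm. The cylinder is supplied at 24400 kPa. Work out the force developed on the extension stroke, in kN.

F ≈ 621 kN

Cap-side area A_cap = π/4 × (180 mm)² = 25450 mm^2
F = P × A_cap = 24400 kPa × A_cap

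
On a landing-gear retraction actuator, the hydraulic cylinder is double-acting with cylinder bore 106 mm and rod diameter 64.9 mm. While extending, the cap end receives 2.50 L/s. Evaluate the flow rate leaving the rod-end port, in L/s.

Cap-side area A_cap = π/4 × (106 mm)² = 8825 mm^2
Rod-side annular area A_ann = π/4 × (106² − 64.9²) = 5517 mm^2
Piston speed v = Q_in/A_cap; rod-end outflow Q_out = v × A_ann = Q_in × A_ann/A_cap.

Q_out ≈ 1.56 L/s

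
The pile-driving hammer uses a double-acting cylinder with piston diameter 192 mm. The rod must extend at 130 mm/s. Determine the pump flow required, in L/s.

Cap-side area A_cap = π/4 × (192 mm)² = 28950 mm^2
Q = A × v

Q ≈ 3.76 L/s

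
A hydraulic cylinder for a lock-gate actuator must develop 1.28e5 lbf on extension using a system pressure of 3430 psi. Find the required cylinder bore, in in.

D ≈ 6.89 in

Extension force acts on the full piston face: F = P × (π/4)D².
D = √(4F / (πP)) = √(4 × 1.28e5 lbf / (π × 3430 psi))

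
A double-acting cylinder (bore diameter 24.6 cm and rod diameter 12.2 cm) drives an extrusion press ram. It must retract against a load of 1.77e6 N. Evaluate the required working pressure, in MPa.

Rod-side annular area A_ann = π/4 × (24.6² − 12.2²) = 358.4 cm^2
Retraction: pressure acts on the annular area.
P = F / A = 1.77e6 N / A

P ≈ 49.4 MPa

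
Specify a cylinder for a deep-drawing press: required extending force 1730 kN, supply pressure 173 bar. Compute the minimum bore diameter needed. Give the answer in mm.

Extension force acts on the full piston face: F = P × (π/4)D².
D = √(4F / (πP)) = √(4 × 1730 kN / (π × 173 bar))

D ≈ 357 mm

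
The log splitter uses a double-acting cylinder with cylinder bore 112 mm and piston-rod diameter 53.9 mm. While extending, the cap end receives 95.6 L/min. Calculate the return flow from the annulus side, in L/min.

Cap-side area A_cap = π/4 × (112 mm)² = 9852 mm^2
Rod-side annular area A_ann = π/4 × (112² − 53.9²) = 7570 mm^2
Piston speed v = Q_in/A_cap; rod-end outflow Q_out = v × A_ann = Q_in × A_ann/A_cap.

Q_out ≈ 73.5 L/min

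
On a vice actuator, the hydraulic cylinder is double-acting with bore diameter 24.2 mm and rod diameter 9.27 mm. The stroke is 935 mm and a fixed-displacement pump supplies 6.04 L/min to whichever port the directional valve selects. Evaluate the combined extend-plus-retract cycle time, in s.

Cap-side area A_cap = π/4 × (24.2 mm)² = 460.0 mm^2
Rod-side annular area A_ann = π/4 × (24.2² − 9.27²) = 392.5 mm^2
t_ext = A_cap·L/Q = 4.272 s
t_ret = A_ann·L/Q = 3.645 s
t_cycle = t_ext + t_ret

t ≈ 7.92 s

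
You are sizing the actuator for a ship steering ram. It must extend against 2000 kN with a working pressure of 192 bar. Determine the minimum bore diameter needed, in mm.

D ≈ 364 mm

Extension force acts on the full piston face: F = P × (π/4)D².
D = √(4F / (πP)) = √(4 × 2000 kN / (π × 192 bar))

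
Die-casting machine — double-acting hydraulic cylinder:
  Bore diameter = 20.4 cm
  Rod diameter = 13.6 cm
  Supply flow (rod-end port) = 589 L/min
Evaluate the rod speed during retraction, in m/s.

Rod-side annular area A_ann = π/4 × (20.4² − 13.6²) = 181.6 cm^2
Flow into the rod-end port fills the annular volume.
v = Q / A

v ≈ 0.541 m/s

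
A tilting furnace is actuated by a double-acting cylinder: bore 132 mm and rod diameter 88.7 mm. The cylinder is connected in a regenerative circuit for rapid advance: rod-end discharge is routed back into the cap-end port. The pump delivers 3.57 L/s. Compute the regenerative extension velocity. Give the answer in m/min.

In regeneration the rod-end outflow joins the pump flow into the cap end, so the net volume the pump must supply per unit advance equals the rod cross-section area.
Rod cross-section A_rod = π/4 × (88.7 mm)² = 6179 mm^2
v = Q_pump / A_rod

v ≈ 34.7 m/min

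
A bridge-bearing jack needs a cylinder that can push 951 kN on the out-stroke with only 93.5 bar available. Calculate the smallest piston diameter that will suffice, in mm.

Extension force acts on the full piston face: F = P × (π/4)D².
D = √(4F / (πP)) = √(4 × 951 kN / (π × 93.5 bar))

D ≈ 360 mm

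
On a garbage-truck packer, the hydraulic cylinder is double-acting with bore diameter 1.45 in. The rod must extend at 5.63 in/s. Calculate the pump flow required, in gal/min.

Cap-side area A_cap = π/4 × (1.45 in)² = 1.651 in^2
Q = A × v

Q ≈ 2.41 gal/min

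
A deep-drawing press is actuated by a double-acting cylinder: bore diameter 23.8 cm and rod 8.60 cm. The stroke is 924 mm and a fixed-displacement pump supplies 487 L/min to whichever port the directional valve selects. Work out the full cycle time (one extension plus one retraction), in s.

t ≈ 9.47 s

Cap-side area A_cap = π/4 × (23.8 cm)² = 444.9 cm^2
Rod-side annular area A_ann = π/4 × (23.8² − 8.60²) = 386.8 cm^2
t_ext = A_cap·L/Q = 5.065 s
t_ret = A_ann·L/Q = 4.403 s
t_cycle = t_ext + t_ret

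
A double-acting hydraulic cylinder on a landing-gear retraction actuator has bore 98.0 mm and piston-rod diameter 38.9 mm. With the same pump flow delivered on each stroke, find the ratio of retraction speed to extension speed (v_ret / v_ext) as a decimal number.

v_ret/v_ext ≈ 1.19

Cap-side area A_cap = π/4 × (98.0 mm)² = 7543 mm^2
Rod-side annular area A_ann = π/4 × (98.0² − 38.9²) = 6354 mm^2
For equal Q, v ∝ 1/A, so v_ret/v_ext = A_cap/A_ann.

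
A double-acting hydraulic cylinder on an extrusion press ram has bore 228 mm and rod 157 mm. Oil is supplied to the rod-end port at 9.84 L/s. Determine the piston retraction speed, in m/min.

v ≈ 27.5 m/min

Rod-side annular area A_ann = π/4 × (228² − 157²) = 21470 mm^2
Flow into the rod-end port fills the annular volume.
v = Q / A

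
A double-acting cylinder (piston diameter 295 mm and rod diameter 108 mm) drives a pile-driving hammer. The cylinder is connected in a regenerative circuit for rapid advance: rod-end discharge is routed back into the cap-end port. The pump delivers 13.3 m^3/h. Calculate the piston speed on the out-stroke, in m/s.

v ≈ 0.403 m/s

In regeneration the rod-end outflow joins the pump flow into the cap end, so the net volume the pump must supply per unit advance equals the rod cross-section area.
Rod cross-section A_rod = π/4 × (108 mm)² = 9161 mm^2
v = Q_pump / A_rod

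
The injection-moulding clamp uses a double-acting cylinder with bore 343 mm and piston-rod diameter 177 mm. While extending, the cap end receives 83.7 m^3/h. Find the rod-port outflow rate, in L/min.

Cap-side area A_cap = π/4 × (343 mm)² = 92400 mm^2
Rod-side annular area A_ann = π/4 × (343² − 177²) = 67800 mm^2
Piston speed v = Q_in/A_cap; rod-end outflow Q_out = v × A_ann = Q_in × A_ann/A_cap.

Q_out ≈ 1020 L/min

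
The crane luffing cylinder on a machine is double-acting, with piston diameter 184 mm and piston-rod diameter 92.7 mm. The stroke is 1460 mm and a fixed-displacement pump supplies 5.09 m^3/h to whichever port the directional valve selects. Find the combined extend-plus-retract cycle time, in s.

Cap-side area A_cap = π/4 × (184 mm)² = 26590 mm^2
Rod-side annular area A_ann = π/4 × (184² − 92.7²) = 19840 mm^2
t_ext = A_cap·L/Q = 27.46 s
t_ret = A_ann·L/Q = 20.49 s
t_cycle = t_ext + t_ret

t ≈ 47.9 s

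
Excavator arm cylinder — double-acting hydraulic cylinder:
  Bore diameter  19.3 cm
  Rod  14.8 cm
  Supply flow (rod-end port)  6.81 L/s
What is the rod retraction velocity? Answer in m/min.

v ≈ 33.9 m/min

Rod-side annular area A_ann = π/4 × (19.3² − 14.8²) = 120.5 cm^2
Flow into the rod-end port fills the annular volume.
v = Q / A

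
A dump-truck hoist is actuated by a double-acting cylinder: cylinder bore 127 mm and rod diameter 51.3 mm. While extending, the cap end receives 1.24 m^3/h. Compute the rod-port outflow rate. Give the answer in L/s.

Cap-side area A_cap = π/4 × (127 mm)² = 12670 mm^2
Rod-side annular area A_ann = π/4 × (127² − 51.3²) = 10600 mm^2
Piston speed v = Q_in/A_cap; rod-end outflow Q_out = v × A_ann = Q_in × A_ann/A_cap.

Q_out ≈ 0.288 L/s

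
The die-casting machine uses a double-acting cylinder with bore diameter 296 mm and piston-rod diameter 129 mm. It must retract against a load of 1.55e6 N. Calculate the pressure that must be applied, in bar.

Rod-side annular area A_ann = π/4 × (296² − 129²) = 55740 mm^2
Retraction: pressure acts on the annular area.
P = F / A = 1.55e6 N / A

P ≈ 278 bar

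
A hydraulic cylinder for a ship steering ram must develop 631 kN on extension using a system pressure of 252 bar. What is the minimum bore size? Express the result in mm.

D ≈ 179 mm

Extension force acts on the full piston face: F = P × (π/4)D².
D = √(4F / (πP)) = √(4 × 631 kN / (π × 252 bar))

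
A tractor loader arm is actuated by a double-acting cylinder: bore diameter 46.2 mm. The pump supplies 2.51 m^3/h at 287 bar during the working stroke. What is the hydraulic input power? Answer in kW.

Hydraulic power = P × Q

W ≈ 20.0 kW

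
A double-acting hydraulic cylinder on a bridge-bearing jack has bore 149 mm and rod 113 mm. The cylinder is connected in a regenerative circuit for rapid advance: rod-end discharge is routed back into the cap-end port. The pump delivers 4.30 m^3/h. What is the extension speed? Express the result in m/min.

In regeneration the rod-end outflow joins the pump flow into the cap end, so the net volume the pump must supply per unit advance equals the rod cross-section area.
Rod cross-section A_rod = π/4 × (113 mm)² = 10030 mm^2
v = Q_pump / A_rod

v ≈ 7.15 m/min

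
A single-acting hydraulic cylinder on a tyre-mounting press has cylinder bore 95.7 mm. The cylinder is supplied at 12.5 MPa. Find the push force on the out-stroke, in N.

F ≈ 89900 N

Cap-side area A_cap = π/4 × (95.7 mm)² = 7193 mm^2
F = P × A_cap = 12.5 MPa × A_cap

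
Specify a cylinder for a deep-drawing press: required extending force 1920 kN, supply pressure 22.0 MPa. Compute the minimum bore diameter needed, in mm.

D ≈ 333 mm

Extension force acts on the full piston face: F = P × (π/4)D².
D = √(4F / (πP)) = √(4 × 1920 kN / (π × 22.0 MPa))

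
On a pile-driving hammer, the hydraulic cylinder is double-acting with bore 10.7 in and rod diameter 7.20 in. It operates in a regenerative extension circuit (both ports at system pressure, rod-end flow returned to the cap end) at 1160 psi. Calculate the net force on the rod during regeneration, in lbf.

With equal pressure on both faces, forces on the annular region cancel; the net push is pressure × rod cross-section.
Rod cross-section A_rod = π/4 × (7.20 in)² = 40.72 in^2
F = P × A_rod

F ≈ 47200 lbf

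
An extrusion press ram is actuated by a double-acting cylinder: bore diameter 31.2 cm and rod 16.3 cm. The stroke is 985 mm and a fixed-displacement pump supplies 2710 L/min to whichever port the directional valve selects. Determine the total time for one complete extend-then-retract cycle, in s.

t ≈ 2.88 s

Cap-side area A_cap = π/4 × (31.2 cm)² = 764.5 cm^2
Rod-side annular area A_ann = π/4 × (31.2² − 16.3²) = 555.9 cm^2
t_ext = A_cap·L/Q = 1.667 s
t_ret = A_ann·L/Q = 1.212 s
t_cycle = t_ext + t_ret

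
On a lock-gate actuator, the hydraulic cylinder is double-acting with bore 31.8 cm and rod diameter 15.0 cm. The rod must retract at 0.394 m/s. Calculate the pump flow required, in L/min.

Rod-side annular area A_ann = π/4 × (31.8² − 15.0²) = 617.5 cm^2
Q = A × v

Q ≈ 1460 L/min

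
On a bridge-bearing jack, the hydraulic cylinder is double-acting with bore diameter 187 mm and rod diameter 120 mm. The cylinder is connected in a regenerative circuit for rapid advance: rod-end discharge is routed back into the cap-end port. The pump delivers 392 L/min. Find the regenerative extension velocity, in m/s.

In regeneration the rod-end outflow joins the pump flow into the cap end, so the net volume the pump must supply per unit advance equals the rod cross-section area.
Rod cross-section A_rod = π/4 × (120 mm)² = 11310 mm^2
v = Q_pump / A_rod

v ≈ 0.578 m/s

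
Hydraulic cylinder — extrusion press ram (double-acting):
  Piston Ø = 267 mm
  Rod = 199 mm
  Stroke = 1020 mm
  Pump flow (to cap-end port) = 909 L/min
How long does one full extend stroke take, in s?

Cap-side area A_cap = π/4 × (267 mm)² = 55990 mm^2
Swept volume V = A × L; t = V / Q = A·L / Q

t ≈ 3.77 s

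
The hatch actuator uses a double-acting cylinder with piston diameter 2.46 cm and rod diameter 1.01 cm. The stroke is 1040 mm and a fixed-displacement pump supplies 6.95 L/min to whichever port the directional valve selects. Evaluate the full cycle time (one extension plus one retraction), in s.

t ≈ 7.82 s

Cap-side area A_cap = π/4 × (2.46 cm)² = 4.753 cm^2
Rod-side annular area A_ann = π/4 × (2.46² − 1.01²) = 3.952 cm^2
t_ext = A_cap·L/Q = 4.267 s
t_ret = A_ann·L/Q = 3.548 s
t_cycle = t_ext + t_ret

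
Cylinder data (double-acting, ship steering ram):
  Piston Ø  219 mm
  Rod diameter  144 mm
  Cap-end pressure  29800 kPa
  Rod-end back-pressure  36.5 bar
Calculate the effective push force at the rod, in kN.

F ≈ 1040 kN

Cap-side area A_cap = π/4 × (219 mm)² = 37670 mm^2
Rod-side annular area A_ann = π/4 × (219² − 144²) = 21380 mm^2
Net thrust = P_cap·A_cap − P_rod·A_ann = 1123 kN − 78.05 kN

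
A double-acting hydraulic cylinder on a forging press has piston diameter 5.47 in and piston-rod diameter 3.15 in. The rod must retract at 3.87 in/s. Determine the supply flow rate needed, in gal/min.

Q ≈ 15.8 gal/min

Rod-side annular area A_ann = π/4 × (5.47² − 3.15²) = 15.71 in^2
Q = A × v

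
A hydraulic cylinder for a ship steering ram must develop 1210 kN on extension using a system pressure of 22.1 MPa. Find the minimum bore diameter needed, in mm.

D ≈ 264 mm

Extension force acts on the full piston face: F = P × (π/4)D².
D = √(4F / (πP)) = √(4 × 1210 kN / (π × 22.1 MPa))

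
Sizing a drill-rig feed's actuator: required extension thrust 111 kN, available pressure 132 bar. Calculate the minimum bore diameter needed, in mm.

D ≈ 103 mm

Extension force acts on the full piston face: F = P × (π/4)D².
D = √(4F / (πP)) = √(4 × 111 kN / (π × 132 bar))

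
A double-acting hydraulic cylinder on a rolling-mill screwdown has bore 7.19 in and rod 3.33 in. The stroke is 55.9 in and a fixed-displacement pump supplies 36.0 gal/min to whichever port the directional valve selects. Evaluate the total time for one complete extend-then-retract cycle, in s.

t ≈ 29.2 s

Cap-side area A_cap = π/4 × (7.19 in)² = 40.60 in^2
Rod-side annular area A_ann = π/4 × (7.19² − 3.33²) = 31.89 in^2
t_ext = A_cap·L/Q = 16.38 s
t_ret = A_ann·L/Q = 12.86 s
t_cycle = t_ext + t_ret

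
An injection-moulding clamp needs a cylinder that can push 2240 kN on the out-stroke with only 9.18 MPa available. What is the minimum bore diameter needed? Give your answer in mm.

Extension force acts on the full piston face: F = P × (π/4)D².
D = √(4F / (πP)) = √(4 × 2240 kN / (π × 9.18 MPa))

D ≈ 557 mm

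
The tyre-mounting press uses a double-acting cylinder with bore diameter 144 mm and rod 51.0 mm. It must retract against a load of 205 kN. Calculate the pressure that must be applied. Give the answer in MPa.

P ≈ 14.4 MPa

Rod-side annular area A_ann = π/4 × (144² − 51.0²) = 14240 mm^2
Retraction: pressure acts on the annular area.
P = F / A = 205 kN / A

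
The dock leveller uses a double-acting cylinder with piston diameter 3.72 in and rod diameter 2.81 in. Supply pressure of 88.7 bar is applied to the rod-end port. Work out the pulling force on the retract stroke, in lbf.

Rod-side annular area A_ann = π/4 × (3.72² − 2.81²) = 4.667 in^2
On retraction the pressure acts on the annular area (bore minus rod).
F = P × A_ann

F ≈ 6000 lbf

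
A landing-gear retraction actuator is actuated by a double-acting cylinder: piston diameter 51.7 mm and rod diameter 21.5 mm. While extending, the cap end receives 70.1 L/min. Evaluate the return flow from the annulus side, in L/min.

Cap-side area A_cap = π/4 × (51.7 mm)² = 2099 mm^2
Rod-side annular area A_ann = π/4 × (51.7² − 21.5²) = 1736 mm^2
Piston speed v = Q_in/A_cap; rod-end outflow Q_out = v × A_ann = Q_in × A_ann/A_cap.

Q_out ≈ 58.0 L/min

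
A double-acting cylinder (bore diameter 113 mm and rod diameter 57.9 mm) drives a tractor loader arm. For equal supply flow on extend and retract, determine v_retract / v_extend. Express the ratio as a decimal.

v_ret/v_ext ≈ 1.36

Cap-side area A_cap = π/4 × (113 mm)² = 10030 mm^2
Rod-side annular area A_ann = π/4 × (113² − 57.9²) = 7396 mm^2
For equal Q, v ∝ 1/A, so v_ret/v_ext = A_cap/A_ann.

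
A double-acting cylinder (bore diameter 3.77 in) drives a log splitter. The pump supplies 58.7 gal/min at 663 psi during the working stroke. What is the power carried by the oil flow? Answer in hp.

Hydraulic power = P × Q

W ≈ 22.7 hp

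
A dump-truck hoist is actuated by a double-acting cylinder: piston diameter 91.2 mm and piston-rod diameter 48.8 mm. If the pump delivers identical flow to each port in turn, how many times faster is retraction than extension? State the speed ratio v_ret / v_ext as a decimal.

v_ret/v_ext ≈ 1.40

Cap-side area A_cap = π/4 × (91.2 mm)² = 6533 mm^2
Rod-side annular area A_ann = π/4 × (91.2² − 48.8²) = 4662 mm^2
For equal Q, v ∝ 1/A, so v_ret/v_ext = A_cap/A_ann.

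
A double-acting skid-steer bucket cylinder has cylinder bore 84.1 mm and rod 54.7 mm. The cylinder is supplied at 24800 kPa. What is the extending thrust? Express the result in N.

Cap-side area A_cap = π/4 × (84.1 mm)² = 5555 mm^2
F = P × A_cap = 24800 kPa × A_cap

F ≈ 1.38e5 N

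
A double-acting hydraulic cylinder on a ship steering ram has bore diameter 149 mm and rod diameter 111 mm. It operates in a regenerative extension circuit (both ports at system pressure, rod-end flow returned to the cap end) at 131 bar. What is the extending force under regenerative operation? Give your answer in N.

With equal pressure on both faces, forces on the annular region cancel; the net push is pressure × rod cross-section.
Rod cross-section A_rod = π/4 × (111 mm)² = 9677 mm^2
F = P × A_rod

F ≈ 1.27e5 N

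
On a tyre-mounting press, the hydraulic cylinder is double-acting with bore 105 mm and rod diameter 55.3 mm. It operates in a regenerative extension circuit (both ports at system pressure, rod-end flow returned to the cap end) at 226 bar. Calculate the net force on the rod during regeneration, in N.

F ≈ 54300 N

With equal pressure on both faces, forces on the annular region cancel; the net push is pressure × rod cross-section.
Rod cross-section A_rod = π/4 × (55.3 mm)² = 2402 mm^2
F = P × A_rod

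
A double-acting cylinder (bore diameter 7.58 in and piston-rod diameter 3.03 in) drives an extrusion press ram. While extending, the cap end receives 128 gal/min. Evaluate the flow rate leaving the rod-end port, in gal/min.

Q_out ≈ 108 gal/min

Cap-side area A_cap = π/4 × (7.58 in)² = 45.13 in^2
Rod-side annular area A_ann = π/4 × (7.58² − 3.03²) = 37.92 in^2
Piston speed v = Q_in/A_cap; rod-end outflow Q_out = v × A_ann = Q_in × A_ann/A_cap.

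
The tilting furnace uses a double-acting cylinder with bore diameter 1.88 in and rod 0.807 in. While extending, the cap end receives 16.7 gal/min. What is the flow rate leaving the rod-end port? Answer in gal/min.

Cap-side area A_cap = π/4 × (1.88 in)² = 2.776 in^2
Rod-side annular area A_ann = π/4 × (1.88² − 0.807²) = 2.264 in^2
Piston speed v = Q_in/A_cap; rod-end outflow Q_out = v × A_ann = Q_in × A_ann/A_cap.

Q_out ≈ 13.6 gal/min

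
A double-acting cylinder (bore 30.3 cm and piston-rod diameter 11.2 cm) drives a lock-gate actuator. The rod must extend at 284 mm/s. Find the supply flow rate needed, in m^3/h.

Q ≈ 73.7 m^3/h

Cap-side area A_cap = π/4 × (30.3 cm)² = 721.1 cm^2
Q = A × v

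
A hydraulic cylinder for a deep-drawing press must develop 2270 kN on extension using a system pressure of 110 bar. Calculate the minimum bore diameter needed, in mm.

Extension force acts on the full piston face: F = P × (π/4)D².
D = √(4F / (πP)) = √(4 × 2270 kN / (π × 110 bar))

D ≈ 513 mm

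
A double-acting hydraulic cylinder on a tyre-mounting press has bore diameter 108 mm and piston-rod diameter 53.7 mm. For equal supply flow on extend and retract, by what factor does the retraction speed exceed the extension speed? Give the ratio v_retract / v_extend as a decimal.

Cap-side area A_cap = π/4 × (108 mm)² = 9161 mm^2
Rod-side annular area A_ann = π/4 × (108² − 53.7²) = 6896 mm^2
For equal Q, v ∝ 1/A, so v_ret/v_ext = A_cap/A_ann.

v_ret/v_ext ≈ 1.33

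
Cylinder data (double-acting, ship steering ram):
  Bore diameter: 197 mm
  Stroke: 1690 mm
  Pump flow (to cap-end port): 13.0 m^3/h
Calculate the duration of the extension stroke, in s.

t ≈ 14.3 s

Cap-side area A_cap = π/4 × (197 mm)² = 30480 mm^2
Swept volume V = A × L; t = V / Q = A·L / Q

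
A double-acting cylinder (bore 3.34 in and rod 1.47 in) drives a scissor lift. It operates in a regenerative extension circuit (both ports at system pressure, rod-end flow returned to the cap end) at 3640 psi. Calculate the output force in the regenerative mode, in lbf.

With equal pressure on both faces, forces on the annular region cancel; the net push is pressure × rod cross-section.
Rod cross-section A_rod = π/4 × (1.47 in)² = 1.697 in^2
F = P × A_rod

F ≈ 6180 lbf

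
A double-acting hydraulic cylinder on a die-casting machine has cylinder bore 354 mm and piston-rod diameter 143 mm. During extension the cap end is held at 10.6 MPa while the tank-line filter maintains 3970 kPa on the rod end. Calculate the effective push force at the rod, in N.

Cap-side area A_cap = π/4 × (354 mm)² = 98420 mm^2
Rod-side annular area A_ann = π/4 × (354² − 143²) = 82360 mm^2
Net thrust = P_cap·A_cap − P_rod·A_ann = 1.043e6 N − 3.270e5 N

F ≈ 7.16e5 N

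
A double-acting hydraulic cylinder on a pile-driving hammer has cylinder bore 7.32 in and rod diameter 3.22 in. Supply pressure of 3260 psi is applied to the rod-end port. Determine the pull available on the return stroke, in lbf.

Rod-side annular area A_ann = π/4 × (7.32² − 3.22²) = 33.94 in^2
On retraction the pressure acts on the annular area (bore minus rod).
F = P × A_ann

F ≈ 1.11e5 lbf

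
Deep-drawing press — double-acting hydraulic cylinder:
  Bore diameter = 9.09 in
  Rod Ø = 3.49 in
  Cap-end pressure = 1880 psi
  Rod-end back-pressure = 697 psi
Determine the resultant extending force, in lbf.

Cap-side area A_cap = π/4 × (9.09 in)² = 64.90 in^2
Rod-side annular area A_ann = π/4 × (9.09² − 3.49²) = 55.33 in^2
Net thrust = P_cap·A_cap − P_rod·A_ann = 1.220e5 lbf − 38560 lbf

F ≈ 83400 lbf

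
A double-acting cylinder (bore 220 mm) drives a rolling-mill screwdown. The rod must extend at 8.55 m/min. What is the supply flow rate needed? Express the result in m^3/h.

Cap-side area A_cap = π/4 × (220 mm)² = 38010 mm^2
Q = A × v

Q ≈ 19.5 m^3/h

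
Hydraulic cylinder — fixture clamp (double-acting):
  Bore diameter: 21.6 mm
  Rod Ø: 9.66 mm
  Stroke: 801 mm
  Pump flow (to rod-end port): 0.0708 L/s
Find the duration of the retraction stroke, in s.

t ≈ 3.32 s

Rod-side annular area A_ann = π/4 × (21.6² − 9.66²) = 293.1 mm^2
Swept volume V = A × L; t = V / Q = A·L / Q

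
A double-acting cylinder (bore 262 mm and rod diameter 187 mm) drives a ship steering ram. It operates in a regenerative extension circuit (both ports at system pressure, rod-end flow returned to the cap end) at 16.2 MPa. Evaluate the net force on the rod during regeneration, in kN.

With equal pressure on both faces, forces on the annular region cancel; the net push is pressure × rod cross-section.
Rod cross-section A_rod = π/4 × (187 mm)² = 27460 mm^2
F = P × A_rod

F ≈ 445 kN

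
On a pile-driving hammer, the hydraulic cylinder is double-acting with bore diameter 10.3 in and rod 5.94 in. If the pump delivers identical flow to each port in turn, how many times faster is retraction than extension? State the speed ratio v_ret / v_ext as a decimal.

Cap-side area A_cap = π/4 × (10.3 in)² = 83.32 in^2
Rod-side annular area A_ann = π/4 × (10.3² − 5.94²) = 55.61 in^2
For equal Q, v ∝ 1/A, so v_ret/v_ext = A_cap/A_ann.

v_ret/v_ext ≈ 1.50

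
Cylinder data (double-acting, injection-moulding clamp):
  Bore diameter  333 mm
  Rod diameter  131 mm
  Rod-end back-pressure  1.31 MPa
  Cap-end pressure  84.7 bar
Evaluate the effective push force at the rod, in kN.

F ≈ 641 kN

Cap-side area A_cap = π/4 × (333 mm)² = 87090 mm^2
Rod-side annular area A_ann = π/4 × (333² − 131²) = 73610 mm^2
Net thrust = P_cap·A_cap − P_rod·A_ann = 737.7 kN − 96.43 kN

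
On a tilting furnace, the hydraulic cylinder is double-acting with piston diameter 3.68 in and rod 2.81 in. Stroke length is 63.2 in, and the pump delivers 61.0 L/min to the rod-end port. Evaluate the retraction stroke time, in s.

t ≈ 4.52 s

Rod-side annular area A_ann = π/4 × (3.68² − 2.81²) = 4.435 in^2
Swept volume V = A × L; t = V / Q = A·L / Q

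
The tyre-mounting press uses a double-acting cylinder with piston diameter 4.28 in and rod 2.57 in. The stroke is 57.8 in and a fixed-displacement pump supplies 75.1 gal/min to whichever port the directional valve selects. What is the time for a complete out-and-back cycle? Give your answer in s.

Cap-side area A_cap = π/4 × (4.28 in)² = 14.39 in^2
Rod-side annular area A_ann = π/4 × (4.28² − 2.57²) = 9.200 in^2
t_ext = A_cap·L/Q = 2.876 s
t_ret = A_ann·L/Q = 1.839 s
t_cycle = t_ext + t_ret

t ≈ 4.72 s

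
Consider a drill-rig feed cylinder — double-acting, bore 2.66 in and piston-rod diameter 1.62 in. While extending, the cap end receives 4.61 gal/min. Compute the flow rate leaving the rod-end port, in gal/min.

Cap-side area A_cap = π/4 × (2.66 in)² = 5.557 in^2
Rod-side annular area A_ann = π/4 × (2.66² − 1.62²) = 3.496 in^2
Piston speed v = Q_in/A_cap; rod-end outflow Q_out = v × A_ann = Q_in × A_ann/A_cap.

Q_out ≈ 2.90 gal/min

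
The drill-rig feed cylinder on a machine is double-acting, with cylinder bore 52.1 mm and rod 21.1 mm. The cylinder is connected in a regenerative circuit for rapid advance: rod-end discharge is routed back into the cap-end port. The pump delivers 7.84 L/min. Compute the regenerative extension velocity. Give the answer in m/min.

In regeneration the rod-end outflow joins the pump flow into the cap end, so the net volume the pump must supply per unit advance equals the rod cross-section area.
Rod cross-section A_rod = π/4 × (21.1 mm)² = 349.7 mm^2
v = Q_pump / A_rod

v ≈ 22.4 m/min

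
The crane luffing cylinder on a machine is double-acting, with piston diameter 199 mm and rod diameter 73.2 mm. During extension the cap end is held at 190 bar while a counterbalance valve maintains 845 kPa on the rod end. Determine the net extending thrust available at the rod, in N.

F ≈ 5.68e5 N

Cap-side area A_cap = π/4 × (199 mm)² = 31100 mm^2
Rod-side annular area A_ann = π/4 × (199² − 73.2²) = 26890 mm^2
Net thrust = P_cap·A_cap − P_rod·A_ann = 5.909e5 N − 22730 N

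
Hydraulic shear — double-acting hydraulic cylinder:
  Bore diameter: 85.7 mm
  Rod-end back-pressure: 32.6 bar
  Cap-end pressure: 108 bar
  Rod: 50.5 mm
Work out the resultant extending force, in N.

F ≈ 50000 N

Cap-side area A_cap = π/4 × (85.7 mm)² = 5768 mm^2
Rod-side annular area A_ann = π/4 × (85.7² − 50.5²) = 3765 mm^2
Net thrust = P_cap·A_cap − P_rod·A_ann = 62300 N − 12280 N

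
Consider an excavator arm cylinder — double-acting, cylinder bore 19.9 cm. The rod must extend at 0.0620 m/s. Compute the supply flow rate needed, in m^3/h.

Q ≈ 6.94 m^3/h

Cap-side area A_cap = π/4 × (19.9 cm)² = 311.0 cm^2
Q = A × v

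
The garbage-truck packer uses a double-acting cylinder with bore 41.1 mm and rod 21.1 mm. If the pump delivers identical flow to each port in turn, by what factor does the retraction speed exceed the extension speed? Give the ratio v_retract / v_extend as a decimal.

v_ret/v_ext ≈ 1.36

Cap-side area A_cap = π/4 × (41.1 mm)² = 1327 mm^2
Rod-side annular area A_ann = π/4 × (41.1² − 21.1²) = 977.0 mm^2
For equal Q, v ∝ 1/A, so v_ret/v_ext = A_cap/A_ann.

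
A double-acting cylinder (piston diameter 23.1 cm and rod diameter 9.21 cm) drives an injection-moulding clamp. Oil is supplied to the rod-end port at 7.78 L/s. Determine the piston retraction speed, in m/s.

v ≈ 0.221 m/s

Rod-side annular area A_ann = π/4 × (23.1² − 9.21²) = 352.5 cm^2
Flow into the rod-end port fills the annular volume.
v = Q / A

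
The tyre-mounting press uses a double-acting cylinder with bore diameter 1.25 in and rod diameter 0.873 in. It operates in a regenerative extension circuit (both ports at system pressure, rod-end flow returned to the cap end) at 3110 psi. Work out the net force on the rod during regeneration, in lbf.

F ≈ 1860 lbf

With equal pressure on both faces, forces on the annular region cancel; the net push is pressure × rod cross-section.
Rod cross-section A_rod = π/4 × (0.873 in)² = 0.5986 in^2
F = P × A_rod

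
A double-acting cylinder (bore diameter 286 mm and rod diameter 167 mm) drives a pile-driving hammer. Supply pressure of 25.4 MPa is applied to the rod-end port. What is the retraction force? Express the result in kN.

F ≈ 1080 kN

Rod-side annular area A_ann = π/4 × (286² − 167²) = 42340 mm^2
On retraction the pressure acts on the annular area (bore minus rod).
F = P × A_ann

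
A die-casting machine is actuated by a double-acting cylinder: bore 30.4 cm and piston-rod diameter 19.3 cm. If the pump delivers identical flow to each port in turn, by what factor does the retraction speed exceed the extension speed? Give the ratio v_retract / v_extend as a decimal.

Cap-side area A_cap = π/4 × (30.4 cm)² = 725.8 cm^2
Rod-side annular area A_ann = π/4 × (30.4² − 19.3²) = 433.3 cm^2
For equal Q, v ∝ 1/A, so v_ret/v_ext = A_cap/A_ann.

v_ret/v_ext ≈ 1.68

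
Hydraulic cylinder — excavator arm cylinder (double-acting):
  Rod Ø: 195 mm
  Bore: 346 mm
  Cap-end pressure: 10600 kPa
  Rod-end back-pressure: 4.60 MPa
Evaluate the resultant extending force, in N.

Cap-side area A_cap = π/4 × (346 mm)² = 94020 mm^2
Rod-side annular area A_ann = π/4 × (346² − 195²) = 64160 mm^2
Net thrust = P_cap·A_cap − P_rod·A_ann = 9.967e5 N − 2.951e5 N

F ≈ 7.02e5 N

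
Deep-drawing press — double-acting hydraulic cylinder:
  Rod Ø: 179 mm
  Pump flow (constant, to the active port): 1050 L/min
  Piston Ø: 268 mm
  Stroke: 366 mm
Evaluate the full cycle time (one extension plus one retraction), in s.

t ≈ 1.83 s

Cap-side area A_cap = π/4 × (268 mm)² = 56410 mm^2
Rod-side annular area A_ann = π/4 × (268² − 179²) = 31250 mm^2
t_ext = A_cap·L/Q = 1.180 s
t_ret = A_ann·L/Q = 0.6535 s
t_cycle = t_ext + t_ret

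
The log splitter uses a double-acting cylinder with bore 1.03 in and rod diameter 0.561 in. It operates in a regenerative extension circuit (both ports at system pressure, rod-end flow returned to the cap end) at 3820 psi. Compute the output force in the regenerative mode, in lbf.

F ≈ 944 lbf

With equal pressure on both faces, forces on the annular region cancel; the net push is pressure × rod cross-section.
Rod cross-section A_rod = π/4 × (0.561 in)² = 0.2472 in^2
F = P × A_rod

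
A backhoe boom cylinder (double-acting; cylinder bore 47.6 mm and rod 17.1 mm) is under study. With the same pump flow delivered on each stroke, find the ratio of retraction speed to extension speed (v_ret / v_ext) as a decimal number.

Cap-side area A_cap = π/4 × (47.6 mm)² = 1780 mm^2
Rod-side annular area A_ann = π/4 × (47.6² − 17.1²) = 1550 mm^2
For equal Q, v ∝ 1/A, so v_ret/v_ext = A_cap/A_ann.

v_ret/v_ext ≈ 1.15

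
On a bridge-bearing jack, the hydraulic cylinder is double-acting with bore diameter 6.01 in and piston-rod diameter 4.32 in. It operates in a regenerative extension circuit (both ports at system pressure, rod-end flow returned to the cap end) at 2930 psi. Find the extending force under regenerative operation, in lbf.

F ≈ 42900 lbf

With equal pressure on both faces, forces on the annular region cancel; the net push is pressure × rod cross-section.
Rod cross-section A_rod = π/4 × (4.32 in)² = 14.66 in^2
F = P × A_rod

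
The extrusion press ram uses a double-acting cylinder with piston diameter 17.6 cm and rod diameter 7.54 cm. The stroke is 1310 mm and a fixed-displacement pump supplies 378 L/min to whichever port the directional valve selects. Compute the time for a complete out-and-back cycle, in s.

t ≈ 9.19 s

Cap-side area A_cap = π/4 × (17.6 cm)² = 243.3 cm^2
Rod-side annular area A_ann = π/4 × (17.6² − 7.54²) = 198.6 cm^2
t_ext = A_cap·L/Q = 5.059 s
t_ret = A_ann·L/Q = 4.130 s
t_cycle = t_ext + t_ret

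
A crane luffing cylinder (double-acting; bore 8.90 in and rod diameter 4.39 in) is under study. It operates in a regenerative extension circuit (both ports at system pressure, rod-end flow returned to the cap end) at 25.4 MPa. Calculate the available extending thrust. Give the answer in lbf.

F ≈ 55800 lbf

With equal pressure on both faces, forces on the annular region cancel; the net push is pressure × rod cross-section.
Rod cross-section A_rod = π/4 × (4.39 in)² = 15.14 in^2
F = P × A_rod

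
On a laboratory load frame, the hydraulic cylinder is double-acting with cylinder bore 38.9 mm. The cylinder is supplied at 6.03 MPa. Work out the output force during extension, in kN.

Cap-side area A_cap = π/4 × (38.9 mm)² = 1188 mm^2
F = P × A_cap = 6.03 MPa × A_cap

F ≈ 7.17 kN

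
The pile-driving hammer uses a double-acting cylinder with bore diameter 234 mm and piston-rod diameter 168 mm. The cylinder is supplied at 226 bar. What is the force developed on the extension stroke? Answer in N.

F ≈ 9.72e5 N

Cap-side area A_cap = π/4 × (234 mm)² = 43010 mm^2
F = P × A_cap = 226 bar × A_cap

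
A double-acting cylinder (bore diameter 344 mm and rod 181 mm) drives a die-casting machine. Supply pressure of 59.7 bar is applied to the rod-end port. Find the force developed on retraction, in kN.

F ≈ 401 kN

Rod-side annular area A_ann = π/4 × (344² − 181²) = 67210 mm^2
On retraction the pressure acts on the annular area (bore minus rod).
F = P × A_ann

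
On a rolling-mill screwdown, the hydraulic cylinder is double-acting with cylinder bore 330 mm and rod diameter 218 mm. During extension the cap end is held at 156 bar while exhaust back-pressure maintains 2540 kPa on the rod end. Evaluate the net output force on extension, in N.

F ≈ 1.21e6 N

Cap-side area A_cap = π/4 × (330 mm)² = 85530 mm^2
Rod-side annular area A_ann = π/4 × (330² − 218²) = 48200 mm^2
Net thrust = P_cap·A_cap − P_rod·A_ann = 1.334e6 N − 1.224e5 N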